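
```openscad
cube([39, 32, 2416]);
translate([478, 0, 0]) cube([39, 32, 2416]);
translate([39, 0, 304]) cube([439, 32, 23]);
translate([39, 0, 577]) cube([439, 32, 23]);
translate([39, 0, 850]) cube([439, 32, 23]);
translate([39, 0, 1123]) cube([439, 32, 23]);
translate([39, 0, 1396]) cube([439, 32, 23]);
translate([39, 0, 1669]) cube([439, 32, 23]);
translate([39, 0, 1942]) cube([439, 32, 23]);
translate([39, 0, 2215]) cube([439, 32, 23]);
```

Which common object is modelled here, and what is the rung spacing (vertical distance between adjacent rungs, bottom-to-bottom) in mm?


A ladder. The rung spacing is 273 mm.

Two tall 39×32 posts with 8 short bars between them — a ladder. Adjacent rungs sit at z = 304 and z = 577, so the spacing is 577 − 304 = 273 mm.


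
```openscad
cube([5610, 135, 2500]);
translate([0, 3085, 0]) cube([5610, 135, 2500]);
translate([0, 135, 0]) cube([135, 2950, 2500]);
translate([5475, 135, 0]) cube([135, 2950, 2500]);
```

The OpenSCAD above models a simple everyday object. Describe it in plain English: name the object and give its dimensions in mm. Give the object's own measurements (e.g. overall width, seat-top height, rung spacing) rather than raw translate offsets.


The wall frame of a small rectangular building: four walls, each 2500 mm tall and 135 mm thick, enclosing a footprint 5610 mm (x) by 3220 mm (y) outside-to-outside, with no floor or roof. The front and back walls (the −y and +y sides) span the full width; the two side walls fit between them.


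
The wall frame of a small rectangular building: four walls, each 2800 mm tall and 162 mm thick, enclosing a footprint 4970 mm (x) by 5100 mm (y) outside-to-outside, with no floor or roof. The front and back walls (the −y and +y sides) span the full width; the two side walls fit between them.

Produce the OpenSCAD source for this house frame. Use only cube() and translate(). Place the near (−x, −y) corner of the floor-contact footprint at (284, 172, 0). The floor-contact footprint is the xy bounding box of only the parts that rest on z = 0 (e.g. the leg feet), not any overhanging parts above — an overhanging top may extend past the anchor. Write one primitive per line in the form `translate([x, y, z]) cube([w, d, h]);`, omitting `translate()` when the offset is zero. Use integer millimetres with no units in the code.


translate([284, 172, 0]) cube([4970, 162, 2800]);
translate([284, 5110, 0]) cube([4970, 162, 2800]);
translate([284, 334, 0]) cube([162, 4776, 2800]);
translate([5092, 334, 0]) cube([162, 4776, 2800]);


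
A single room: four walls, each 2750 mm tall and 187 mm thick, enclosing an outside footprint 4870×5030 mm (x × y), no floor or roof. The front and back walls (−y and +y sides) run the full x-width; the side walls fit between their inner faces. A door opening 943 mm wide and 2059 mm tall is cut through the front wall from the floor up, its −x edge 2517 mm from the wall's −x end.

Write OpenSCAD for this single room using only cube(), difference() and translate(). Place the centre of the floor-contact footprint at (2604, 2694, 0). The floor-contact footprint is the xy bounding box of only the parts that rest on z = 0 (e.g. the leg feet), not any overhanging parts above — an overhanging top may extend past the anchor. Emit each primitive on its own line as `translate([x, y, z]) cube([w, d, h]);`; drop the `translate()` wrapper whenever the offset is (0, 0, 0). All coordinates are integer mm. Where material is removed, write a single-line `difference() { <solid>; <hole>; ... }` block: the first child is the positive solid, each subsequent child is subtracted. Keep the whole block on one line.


difference() { translate([169, 179, 0]) cube([4870, 187, 2750]); translate([2686, 179, 0]) cube([943, 187, 2059]); }
translate([169, 5022, 0]) cube([4870, 187, 2750]);
translate([169, 366, 0]) cube([187, 4656, 2750]);
translate([4852, 366, 0]) cube([187, 4656, 2750]);


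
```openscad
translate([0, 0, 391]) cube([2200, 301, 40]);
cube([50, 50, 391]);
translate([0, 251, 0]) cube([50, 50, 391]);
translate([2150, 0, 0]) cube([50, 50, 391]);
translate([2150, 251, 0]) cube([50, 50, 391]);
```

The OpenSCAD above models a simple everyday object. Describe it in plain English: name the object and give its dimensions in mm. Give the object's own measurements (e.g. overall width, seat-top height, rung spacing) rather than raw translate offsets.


A long wooden bench with a 2200 mm (x) × 301 mm (y) seat, 40 mm thick, its top surface 431 mm above the floor. Four 50 mm square legs at the seat corners, flush with the edges, run from z = 0 to the seat underside.


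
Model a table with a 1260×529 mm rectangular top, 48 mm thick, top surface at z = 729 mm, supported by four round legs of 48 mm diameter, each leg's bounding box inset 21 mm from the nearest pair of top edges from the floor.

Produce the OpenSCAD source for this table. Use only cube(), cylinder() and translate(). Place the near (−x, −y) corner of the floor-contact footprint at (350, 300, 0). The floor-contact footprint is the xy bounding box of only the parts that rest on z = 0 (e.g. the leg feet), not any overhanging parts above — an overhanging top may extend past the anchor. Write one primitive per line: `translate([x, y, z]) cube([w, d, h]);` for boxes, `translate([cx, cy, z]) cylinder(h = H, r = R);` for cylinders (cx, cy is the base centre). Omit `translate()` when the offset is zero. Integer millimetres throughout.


translate([329, 279, 681]) cube([1260, 529, 48]);
translate([374, 324, 0]) cylinder(h = 681, r = 24);
translate([1544, 324, 0]) cylinder(h = 681, r = 24);
translate([374, 763, 0]) cylinder(h = 681, r = 24);
translate([1544, 763, 0]) cylinder(h = 681, r = 24);


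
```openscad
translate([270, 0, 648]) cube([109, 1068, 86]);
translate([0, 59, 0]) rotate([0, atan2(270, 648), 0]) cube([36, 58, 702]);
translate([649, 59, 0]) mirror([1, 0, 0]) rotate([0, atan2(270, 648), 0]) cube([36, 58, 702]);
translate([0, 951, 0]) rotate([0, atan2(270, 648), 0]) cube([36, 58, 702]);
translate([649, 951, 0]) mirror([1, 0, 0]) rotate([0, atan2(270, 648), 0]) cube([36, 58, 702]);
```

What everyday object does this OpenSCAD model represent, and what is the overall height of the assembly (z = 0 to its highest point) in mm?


A sawhorse. The overall height is 734 mm.

A beam across two mirrored pairs of raked legs — a sawhorse. The beam's underside is at z = 648 (matching the legs' vertical rise in atan2(270, 648)) and the beam is 86 mm tall, so its top is at 648 + 86 = 734 mm. The raked legs top out at the beam's underside, so that is the highest point.


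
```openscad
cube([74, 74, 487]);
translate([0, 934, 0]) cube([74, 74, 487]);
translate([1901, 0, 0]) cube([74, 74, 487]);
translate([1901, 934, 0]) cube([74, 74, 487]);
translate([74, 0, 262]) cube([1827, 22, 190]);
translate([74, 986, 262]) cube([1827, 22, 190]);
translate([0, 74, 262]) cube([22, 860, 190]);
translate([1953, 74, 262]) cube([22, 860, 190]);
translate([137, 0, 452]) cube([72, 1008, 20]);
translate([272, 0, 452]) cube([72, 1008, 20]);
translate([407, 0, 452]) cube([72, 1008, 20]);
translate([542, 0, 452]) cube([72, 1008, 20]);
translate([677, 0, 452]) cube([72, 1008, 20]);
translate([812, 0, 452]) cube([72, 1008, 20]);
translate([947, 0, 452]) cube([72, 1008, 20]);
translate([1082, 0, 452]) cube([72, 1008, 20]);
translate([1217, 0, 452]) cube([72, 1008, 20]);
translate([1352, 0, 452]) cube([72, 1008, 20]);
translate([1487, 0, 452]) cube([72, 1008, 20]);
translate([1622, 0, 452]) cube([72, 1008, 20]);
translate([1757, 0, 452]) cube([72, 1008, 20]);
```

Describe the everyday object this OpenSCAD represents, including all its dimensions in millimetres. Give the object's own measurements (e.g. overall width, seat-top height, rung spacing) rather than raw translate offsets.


A bed frame 1975 mm long (x) by 1008 mm wide (y). Four 74×74 mm corner posts, 487 mm tall, at the corners of the footprint. Four rails of 22 mm thickness and 190 mm height run between adjacent posts with their undersides at z = 262 mm, their outer faces flush with the outside of the frame (the two x-running rails run between the posts' inner faces; the two y-running rails run between the posts' inner faces). 13 slats, each 72 mm wide (x) and 20 mm thick, lie across the top of the two x-running rails, running the full 1008 mm width of the frame in y; along x they sit between the end posts with a 63 mm gap after the −x posts and between neighbouring slats, leaving 72 mm before the +x posts.


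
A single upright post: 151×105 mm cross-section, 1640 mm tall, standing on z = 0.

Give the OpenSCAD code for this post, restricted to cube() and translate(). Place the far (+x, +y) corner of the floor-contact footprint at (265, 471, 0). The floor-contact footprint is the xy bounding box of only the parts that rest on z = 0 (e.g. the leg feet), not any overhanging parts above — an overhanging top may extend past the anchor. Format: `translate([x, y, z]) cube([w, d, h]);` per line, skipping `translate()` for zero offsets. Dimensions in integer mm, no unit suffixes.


translate([114, 366, 0]) cube([151, 105, 1640]);


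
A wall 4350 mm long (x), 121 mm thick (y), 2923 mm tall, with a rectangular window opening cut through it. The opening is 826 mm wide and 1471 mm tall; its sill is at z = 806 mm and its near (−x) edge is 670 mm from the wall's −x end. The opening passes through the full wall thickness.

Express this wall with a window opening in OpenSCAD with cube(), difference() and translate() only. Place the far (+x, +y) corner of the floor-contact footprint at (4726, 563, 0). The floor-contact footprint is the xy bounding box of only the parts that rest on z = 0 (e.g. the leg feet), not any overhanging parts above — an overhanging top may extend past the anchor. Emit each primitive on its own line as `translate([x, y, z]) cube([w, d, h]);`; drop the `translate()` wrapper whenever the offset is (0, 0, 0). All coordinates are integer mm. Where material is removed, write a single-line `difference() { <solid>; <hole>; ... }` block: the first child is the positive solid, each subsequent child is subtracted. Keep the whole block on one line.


difference() { translate([376, 442, 0]) cube([4350, 121, 2923]); translate([1046, 442, 806]) cube([826, 121, 1471]); }


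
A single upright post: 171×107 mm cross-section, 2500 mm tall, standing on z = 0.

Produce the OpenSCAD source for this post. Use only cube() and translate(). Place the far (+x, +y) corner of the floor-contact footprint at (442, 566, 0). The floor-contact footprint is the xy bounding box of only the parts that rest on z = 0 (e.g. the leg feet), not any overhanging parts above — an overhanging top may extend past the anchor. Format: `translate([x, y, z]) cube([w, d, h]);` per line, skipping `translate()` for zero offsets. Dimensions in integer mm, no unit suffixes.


translate([271, 459, 0]) cube([171, 107, 2500]);


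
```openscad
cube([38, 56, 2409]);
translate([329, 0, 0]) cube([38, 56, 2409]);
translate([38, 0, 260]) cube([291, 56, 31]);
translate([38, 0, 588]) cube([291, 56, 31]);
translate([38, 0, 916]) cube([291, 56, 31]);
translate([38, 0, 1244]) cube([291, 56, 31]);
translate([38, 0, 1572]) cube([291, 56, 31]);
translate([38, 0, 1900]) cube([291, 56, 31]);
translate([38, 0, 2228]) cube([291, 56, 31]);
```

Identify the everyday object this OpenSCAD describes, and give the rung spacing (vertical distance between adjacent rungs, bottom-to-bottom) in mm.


A ladder. The rung spacing is 328 mm.

Two tall 38×56 posts with 7 short bars between them — a ladder. Adjacent rungs sit at z = 260 and z = 588, so the spacing is 588 − 260 = 328 mm.


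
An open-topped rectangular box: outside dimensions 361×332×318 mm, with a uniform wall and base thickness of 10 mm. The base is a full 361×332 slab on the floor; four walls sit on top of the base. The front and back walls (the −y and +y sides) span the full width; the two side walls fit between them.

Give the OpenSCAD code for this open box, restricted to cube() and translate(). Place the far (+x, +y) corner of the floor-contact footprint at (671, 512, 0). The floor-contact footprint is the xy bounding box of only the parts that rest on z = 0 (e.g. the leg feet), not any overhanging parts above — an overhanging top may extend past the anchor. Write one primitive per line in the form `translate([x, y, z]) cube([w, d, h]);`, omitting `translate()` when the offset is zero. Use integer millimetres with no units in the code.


translate([310, 180, 0]) cube([361, 332, 10]);
translate([310, 180, 10]) cube([361, 10, 308]);
translate([310, 502, 10]) cube([361, 10, 308]);
translate([310, 190, 10]) cube([10, 312, 308]);
translate([661, 190, 10]) cube([10, 312, 308]);


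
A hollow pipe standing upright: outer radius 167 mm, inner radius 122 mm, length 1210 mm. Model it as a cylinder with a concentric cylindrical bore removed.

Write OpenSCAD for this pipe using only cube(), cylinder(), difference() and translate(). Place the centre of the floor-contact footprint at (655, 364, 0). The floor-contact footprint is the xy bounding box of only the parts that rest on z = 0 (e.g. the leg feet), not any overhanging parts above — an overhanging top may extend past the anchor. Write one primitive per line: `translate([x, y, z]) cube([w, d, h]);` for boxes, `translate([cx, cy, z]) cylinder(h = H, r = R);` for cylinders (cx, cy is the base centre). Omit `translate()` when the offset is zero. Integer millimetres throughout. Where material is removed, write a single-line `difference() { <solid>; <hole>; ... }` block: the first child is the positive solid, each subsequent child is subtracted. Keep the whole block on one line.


difference() { translate([655, 364, 0]) cylinder(h = 1210, r = 167); translate([655, 364, 0]) cylinder(h = 1210, r = 122); }


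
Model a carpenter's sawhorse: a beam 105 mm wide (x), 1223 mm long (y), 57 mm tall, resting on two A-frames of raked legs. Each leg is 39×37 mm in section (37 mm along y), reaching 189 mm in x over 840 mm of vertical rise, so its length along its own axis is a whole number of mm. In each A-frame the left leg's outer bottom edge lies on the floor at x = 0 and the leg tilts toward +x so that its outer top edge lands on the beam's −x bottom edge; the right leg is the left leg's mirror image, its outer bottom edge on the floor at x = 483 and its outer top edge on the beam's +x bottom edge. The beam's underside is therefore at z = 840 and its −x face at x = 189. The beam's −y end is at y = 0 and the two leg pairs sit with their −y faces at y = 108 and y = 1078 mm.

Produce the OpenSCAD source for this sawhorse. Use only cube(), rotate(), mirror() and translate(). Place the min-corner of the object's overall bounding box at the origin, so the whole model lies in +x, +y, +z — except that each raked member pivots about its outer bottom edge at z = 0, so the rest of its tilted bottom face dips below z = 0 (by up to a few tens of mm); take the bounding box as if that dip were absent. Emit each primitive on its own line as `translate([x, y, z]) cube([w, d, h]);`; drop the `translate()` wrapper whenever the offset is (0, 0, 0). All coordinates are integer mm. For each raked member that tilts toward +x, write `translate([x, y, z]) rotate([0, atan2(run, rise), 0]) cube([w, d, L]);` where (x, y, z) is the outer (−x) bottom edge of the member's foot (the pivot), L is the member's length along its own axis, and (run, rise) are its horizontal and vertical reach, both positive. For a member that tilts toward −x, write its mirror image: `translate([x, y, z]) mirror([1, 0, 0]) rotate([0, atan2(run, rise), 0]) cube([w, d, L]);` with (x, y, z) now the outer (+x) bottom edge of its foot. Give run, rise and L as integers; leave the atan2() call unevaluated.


translate([189, 0, 840]) cube([105, 1223, 57]);
translate([0, 108, 0]) rotate([0, atan2(189, 840), 0]) cube([39, 37, 861]);
translate([483, 108, 0]) mirror([1, 0, 0]) rotate([0, atan2(189, 840), 0]) cube([39, 37, 861]);
translate([0, 1078, 0]) rotate([0, atan2(189, 840), 0]) cube([39, 37, 861]);
translate([483, 1078, 0]) mirror([1, 0, 0]) rotate([0, atan2(189, 840), 0]) cube([39, 37, 861]);


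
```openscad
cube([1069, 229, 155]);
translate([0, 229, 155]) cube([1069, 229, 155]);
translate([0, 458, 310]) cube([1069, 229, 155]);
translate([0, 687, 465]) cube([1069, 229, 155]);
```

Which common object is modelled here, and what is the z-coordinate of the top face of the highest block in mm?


A staircase. The total rise is 620 mm.

4 identical blocks, each offset up and back from the previous — a staircase. Each step is 155 mm tall and there are 4 of them, so the total rise is 4 × 155 = 620 mm.


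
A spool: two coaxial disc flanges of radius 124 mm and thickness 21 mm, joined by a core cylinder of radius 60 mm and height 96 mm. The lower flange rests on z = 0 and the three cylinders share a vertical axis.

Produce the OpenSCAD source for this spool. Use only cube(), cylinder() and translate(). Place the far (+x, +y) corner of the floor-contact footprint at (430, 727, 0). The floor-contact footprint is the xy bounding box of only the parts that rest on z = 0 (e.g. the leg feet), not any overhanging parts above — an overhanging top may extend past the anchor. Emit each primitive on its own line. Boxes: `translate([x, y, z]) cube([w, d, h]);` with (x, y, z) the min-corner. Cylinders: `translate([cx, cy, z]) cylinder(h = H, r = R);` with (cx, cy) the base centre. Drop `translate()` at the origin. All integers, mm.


translate([306, 603, 0]) cylinder(h = 21, r = 124);
translate([306, 603, 21]) cylinder(h = 96, r = 60);
translate([306, 603, 117]) cylinder(h = 21, r = 124);


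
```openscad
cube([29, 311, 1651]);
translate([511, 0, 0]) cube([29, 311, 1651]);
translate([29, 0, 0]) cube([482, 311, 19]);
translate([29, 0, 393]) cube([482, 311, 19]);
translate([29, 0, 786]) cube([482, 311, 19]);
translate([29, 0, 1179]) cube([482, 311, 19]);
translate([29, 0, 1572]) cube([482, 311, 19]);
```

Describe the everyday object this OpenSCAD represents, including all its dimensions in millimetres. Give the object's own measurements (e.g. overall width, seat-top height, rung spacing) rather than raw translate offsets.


An open bookshelf. Two side panels, each 29 mm thick, 311 mm deep and 1651 mm tall, stand 540 mm apart (outside-to-outside). Between them sit 5 shelves, each 19 mm thick and 311 mm deep, spanning the full gap between the sides. The bottom shelf rests on the floor (its underside at z = 0) and the clear gap between one shelf's top and the next shelf's underside is 374 mm.


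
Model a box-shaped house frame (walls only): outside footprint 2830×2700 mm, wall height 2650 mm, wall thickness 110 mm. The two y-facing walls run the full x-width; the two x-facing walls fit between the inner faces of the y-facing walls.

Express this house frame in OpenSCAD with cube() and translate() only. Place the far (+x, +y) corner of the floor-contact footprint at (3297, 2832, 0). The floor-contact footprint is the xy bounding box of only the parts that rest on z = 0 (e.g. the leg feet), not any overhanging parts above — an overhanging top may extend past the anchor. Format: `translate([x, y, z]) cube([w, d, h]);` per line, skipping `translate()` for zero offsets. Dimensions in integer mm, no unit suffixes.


translate([467, 132, 0]) cube([2830, 110, 2650]);
translate([467, 2722, 0]) cube([2830, 110, 2650]);
translate([467, 242, 0]) cube([110, 2480, 2650]);
translate([3187, 242, 0]) cube([110, 2480, 2650]);


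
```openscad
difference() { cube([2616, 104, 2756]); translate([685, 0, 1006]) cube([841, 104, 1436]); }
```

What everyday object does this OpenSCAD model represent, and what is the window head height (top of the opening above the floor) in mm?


A wall with a window opening. The window head height is 2442 mm.

A wall with a rectangular opening subtracted — a window. Sill at z = 1006, opening 1436 mm tall, so the head is at 1006 + 1436 = 2442 mm.


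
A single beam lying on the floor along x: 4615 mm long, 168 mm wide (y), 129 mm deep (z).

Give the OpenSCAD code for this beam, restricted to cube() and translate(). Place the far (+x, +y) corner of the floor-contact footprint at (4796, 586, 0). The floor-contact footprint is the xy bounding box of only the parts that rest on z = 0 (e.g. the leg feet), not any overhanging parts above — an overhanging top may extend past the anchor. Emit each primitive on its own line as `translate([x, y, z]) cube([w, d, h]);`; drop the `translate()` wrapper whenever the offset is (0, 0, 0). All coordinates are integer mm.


translate([181, 418, 0]) cube([4615, 168, 129]);


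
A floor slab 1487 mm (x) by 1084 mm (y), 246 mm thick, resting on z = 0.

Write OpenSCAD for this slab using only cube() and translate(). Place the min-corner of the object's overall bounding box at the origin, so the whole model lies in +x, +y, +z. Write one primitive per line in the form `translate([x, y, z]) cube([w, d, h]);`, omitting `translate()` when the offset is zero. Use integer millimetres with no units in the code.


cube([1487, 1084, 246]);


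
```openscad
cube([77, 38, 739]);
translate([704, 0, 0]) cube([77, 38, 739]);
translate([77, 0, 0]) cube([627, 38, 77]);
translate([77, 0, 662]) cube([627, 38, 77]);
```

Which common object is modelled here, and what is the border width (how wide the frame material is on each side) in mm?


A picture frame. The border width is 77 mm.

Four thin pieces enclosing a rectangular opening — a picture frame. The two full-height stiles are 739 mm tall; the top rail sits at z = 662 and is 77 mm tall, so the border above the opening is 739 − 662 = 77 mm, matching the stile x-width.


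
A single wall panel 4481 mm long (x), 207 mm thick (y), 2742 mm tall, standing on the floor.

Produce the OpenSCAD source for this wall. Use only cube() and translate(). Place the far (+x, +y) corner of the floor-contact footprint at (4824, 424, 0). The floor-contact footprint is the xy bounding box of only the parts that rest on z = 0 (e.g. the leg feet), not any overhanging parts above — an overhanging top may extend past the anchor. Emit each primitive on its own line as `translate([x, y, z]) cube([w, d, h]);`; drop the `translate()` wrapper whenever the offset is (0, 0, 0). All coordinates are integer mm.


translate([343, 217, 0]) cube([4481, 207, 2742]);


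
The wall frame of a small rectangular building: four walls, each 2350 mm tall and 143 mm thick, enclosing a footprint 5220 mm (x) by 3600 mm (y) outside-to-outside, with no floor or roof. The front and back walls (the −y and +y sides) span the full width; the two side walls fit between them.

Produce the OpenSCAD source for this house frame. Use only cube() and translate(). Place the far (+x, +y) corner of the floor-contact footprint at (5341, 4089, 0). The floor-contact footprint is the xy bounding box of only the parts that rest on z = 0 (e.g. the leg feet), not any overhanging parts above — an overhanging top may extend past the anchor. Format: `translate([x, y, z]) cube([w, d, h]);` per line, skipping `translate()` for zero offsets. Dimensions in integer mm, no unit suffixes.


translate([121, 489, 0]) cube([5220, 143, 2350]);
translate([121, 3946, 0]) cube([5220, 143, 2350]);
translate([121, 632, 0]) cube([143, 3314, 2350]);
translate([5198, 632, 0]) cube([143, 3314, 2350]);


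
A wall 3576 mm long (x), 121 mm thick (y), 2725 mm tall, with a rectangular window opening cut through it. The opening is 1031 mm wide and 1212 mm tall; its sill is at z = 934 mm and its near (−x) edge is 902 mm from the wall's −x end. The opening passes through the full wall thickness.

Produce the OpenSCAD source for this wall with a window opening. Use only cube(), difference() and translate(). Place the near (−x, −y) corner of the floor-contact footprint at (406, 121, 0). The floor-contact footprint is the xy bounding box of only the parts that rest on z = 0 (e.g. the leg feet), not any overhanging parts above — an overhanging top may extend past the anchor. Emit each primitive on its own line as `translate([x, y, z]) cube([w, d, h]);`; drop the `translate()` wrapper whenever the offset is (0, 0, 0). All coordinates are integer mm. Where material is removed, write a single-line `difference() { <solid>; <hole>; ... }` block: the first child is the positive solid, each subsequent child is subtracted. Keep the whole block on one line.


difference() { translate([406, 121, 0]) cube([3576, 121, 2725]); translate([1308, 121, 934]) cube([1031, 121, 1212]); }


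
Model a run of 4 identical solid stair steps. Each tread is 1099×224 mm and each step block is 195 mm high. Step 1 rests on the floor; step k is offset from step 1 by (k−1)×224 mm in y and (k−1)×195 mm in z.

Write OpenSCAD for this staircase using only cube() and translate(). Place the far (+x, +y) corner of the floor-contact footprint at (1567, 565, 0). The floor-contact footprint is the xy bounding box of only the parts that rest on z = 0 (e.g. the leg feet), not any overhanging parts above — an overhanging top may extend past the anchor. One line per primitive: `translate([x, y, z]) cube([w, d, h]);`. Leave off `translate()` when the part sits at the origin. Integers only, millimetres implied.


translate([468, 341, 0]) cube([1099, 224, 195]);
translate([468, 565, 195]) cube([1099, 224, 195]);
translate([468, 789, 390]) cube([1099, 224, 195]);
translate([468, 1013, 585]) cube([1099, 224, 195]);


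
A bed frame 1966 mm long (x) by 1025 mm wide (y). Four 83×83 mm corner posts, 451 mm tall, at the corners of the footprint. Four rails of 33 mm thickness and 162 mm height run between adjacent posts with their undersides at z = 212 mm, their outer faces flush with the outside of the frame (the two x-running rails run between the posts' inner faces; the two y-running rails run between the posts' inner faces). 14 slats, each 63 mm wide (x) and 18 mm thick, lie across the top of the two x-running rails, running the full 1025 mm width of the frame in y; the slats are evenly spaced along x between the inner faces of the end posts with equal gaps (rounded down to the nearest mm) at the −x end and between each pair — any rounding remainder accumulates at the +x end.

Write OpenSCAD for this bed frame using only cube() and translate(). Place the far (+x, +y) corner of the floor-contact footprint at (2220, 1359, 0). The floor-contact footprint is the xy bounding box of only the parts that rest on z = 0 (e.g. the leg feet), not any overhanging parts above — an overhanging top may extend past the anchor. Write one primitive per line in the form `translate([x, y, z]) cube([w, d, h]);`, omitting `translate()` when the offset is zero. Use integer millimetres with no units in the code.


translate([254, 334, 0]) cube([83, 83, 451]);
translate([254, 1276, 0]) cube([83, 83, 451]);
translate([2137, 334, 0]) cube([83, 83, 451]);
translate([2137, 1276, 0]) cube([83, 83, 451]);
translate([337, 334, 212]) cube([1800, 33, 162]);
translate([337, 1326, 212]) cube([1800, 33, 162]);
translate([254, 417, 212]) cube([33, 859, 162]);
translate([2187, 417, 212]) cube([33, 859, 162]);
translate([398, 334, 374]) cube([63, 1025, 18]);
translate([522, 334, 374]) cube([63, 1025, 18]);
translate([646, 334, 374]) cube([63, 1025, 18]);
translate([770, 334, 374]) cube([63, 1025, 18]);
translate([894, 334, 374]) cube([63, 1025, 18]);
translate([1018, 334, 374]) cube([63, 1025, 18]);
translate([1142, 334, 374]) cube([63, 1025, 18]);
translate([1266, 334, 374]) cube([63, 1025, 18]);
translate([1390, 334, 374]) cube([63, 1025, 18]);
translate([1514, 334, 374]) cube([63, 1025, 18]);
translate([1638, 334, 374]) cube([63, 1025, 18]);
translate([1762, 334, 374]) cube([63, 1025, 18]);
translate([1886, 334, 374]) cube([63, 1025, 18]);
translate([2010, 334, 374]) cube([63, 1025, 18]);


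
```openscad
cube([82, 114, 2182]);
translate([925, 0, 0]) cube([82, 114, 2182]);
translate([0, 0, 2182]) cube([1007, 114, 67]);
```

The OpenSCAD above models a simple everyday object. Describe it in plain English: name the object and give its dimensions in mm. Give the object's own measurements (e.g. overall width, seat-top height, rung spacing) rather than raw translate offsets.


A door frame. The clear opening is 843 mm wide and 2182 mm high. Two 82 mm wide jambs, 114 mm deep, stand either side of the opening from the floor to the top of the opening. A 67 mm thick head sits across the top of both jambs, spanning the full outside width of the frame.


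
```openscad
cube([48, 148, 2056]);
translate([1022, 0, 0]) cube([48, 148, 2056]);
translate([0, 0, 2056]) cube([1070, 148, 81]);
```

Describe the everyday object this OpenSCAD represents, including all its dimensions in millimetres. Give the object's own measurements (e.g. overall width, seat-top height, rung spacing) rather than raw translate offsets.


A door frame. The clear opening is 974 mm wide and 2056 mm high. Two 48 mm wide jambs, 148 mm deep, stand either side of the opening from the floor to the top of the opening. A 81 mm thick head sits across the top of both jambs, spanning the full outside width of the frame.


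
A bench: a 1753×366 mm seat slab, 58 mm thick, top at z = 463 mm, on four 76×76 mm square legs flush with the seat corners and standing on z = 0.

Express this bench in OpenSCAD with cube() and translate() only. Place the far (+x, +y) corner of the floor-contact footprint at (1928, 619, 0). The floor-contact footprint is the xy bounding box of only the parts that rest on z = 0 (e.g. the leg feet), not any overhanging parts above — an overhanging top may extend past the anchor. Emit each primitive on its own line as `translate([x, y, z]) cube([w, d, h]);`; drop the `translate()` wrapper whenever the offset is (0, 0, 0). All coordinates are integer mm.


translate([175, 253, 405]) cube([1753, 366, 58]);
translate([175, 253, 0]) cube([76, 76, 405]);
translate([175, 543, 0]) cube([76, 76, 405]);
translate([1852, 253, 0]) cube([76, 76, 405]);
translate([1852, 543, 0]) cube([76, 76, 405]);


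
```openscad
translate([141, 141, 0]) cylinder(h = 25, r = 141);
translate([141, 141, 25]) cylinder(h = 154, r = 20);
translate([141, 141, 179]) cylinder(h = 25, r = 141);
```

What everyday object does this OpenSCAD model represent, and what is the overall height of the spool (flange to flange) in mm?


A spool. The overall height is 204 mm.

Three coaxial cylinders, large–small–large — a spool. Two 25 mm flanges and a 154 mm core give 25 + 154 + 25 = 204 mm.


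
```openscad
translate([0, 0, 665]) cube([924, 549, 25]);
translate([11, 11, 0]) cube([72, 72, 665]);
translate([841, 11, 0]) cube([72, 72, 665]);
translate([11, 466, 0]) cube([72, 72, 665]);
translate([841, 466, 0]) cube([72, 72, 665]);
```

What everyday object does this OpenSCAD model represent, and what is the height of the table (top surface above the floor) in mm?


A table. The table height is 690 mm.

A 924×549×25 slab sits at z = 665 on four 72 mm square posts — a table. The top surface is at 665 + 25 = 690 mm.


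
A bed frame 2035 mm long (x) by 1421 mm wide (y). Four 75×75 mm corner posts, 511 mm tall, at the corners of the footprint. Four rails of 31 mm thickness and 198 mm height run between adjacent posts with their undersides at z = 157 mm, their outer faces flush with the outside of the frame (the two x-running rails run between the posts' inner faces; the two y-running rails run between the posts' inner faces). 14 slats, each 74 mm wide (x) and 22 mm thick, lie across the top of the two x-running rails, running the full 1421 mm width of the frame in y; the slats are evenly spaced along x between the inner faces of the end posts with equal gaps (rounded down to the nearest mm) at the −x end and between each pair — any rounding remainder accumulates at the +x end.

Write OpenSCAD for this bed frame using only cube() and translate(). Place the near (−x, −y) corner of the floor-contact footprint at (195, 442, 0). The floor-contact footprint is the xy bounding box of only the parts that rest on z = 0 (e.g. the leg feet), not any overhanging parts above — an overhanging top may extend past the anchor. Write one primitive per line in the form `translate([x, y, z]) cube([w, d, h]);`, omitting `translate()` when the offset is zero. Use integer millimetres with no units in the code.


translate([195, 442, 0]) cube([75, 75, 511]);
translate([195, 1788, 0]) cube([75, 75, 511]);
translate([2155, 442, 0]) cube([75, 75, 511]);
translate([2155, 1788, 0]) cube([75, 75, 511]);
translate([270, 442, 157]) cube([1885, 31, 198]);
translate([270, 1832, 157]) cube([1885, 31, 198]);
translate([195, 517, 157]) cube([31, 1271, 198]);
translate([2199, 517, 157]) cube([31, 1271, 198]);
translate([326, 442, 355]) cube([74, 1421, 22]);
translate([456, 442, 355]) cube([74, 1421, 22]);
translate([586, 442, 355]) cube([74, 1421, 22]);
translate([716, 442, 355]) cube([74, 1421, 22]);
translate([846, 442, 355]) cube([74, 1421, 22]);
translate([976, 442, 355]) cube([74, 1421, 22]);
translate([1106, 442, 355]) cube([74, 1421, 22]);
translate([1236, 442, 355]) cube([74, 1421, 22]);
translate([1366, 442, 355]) cube([74, 1421, 22]);
translate([1496, 442, 355]) cube([74, 1421, 22]);
translate([1626, 442, 355]) cube([74, 1421, 22]);
translate([1756, 442, 355]) cube([74, 1421, 22]);
translate([1886, 442, 355]) cube([74, 1421, 22]);
translate([2016, 442, 355]) cube([74, 1421, 22]);


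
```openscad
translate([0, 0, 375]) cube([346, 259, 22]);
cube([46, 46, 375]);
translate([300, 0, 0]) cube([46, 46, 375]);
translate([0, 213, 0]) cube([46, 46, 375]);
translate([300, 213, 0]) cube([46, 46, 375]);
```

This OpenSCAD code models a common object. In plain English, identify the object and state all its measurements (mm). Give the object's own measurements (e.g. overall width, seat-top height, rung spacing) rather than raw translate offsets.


A simple wooden stool: a rectangular seat 346 mm (x) by 259 mm (y), 22 mm thick, top face at z = 397 mm, on four square legs, each 46×46 mm in cross-section. The legs rest on z = 0, each flush with a corner of the seat.


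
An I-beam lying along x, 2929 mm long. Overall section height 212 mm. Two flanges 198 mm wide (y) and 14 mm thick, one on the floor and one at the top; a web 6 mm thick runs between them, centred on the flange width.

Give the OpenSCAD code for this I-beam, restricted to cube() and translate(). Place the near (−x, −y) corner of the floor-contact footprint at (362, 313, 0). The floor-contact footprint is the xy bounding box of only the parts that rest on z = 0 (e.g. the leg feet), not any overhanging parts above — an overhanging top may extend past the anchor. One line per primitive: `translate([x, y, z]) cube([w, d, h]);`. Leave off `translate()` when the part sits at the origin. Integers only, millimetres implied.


translate([362, 313, 0]) cube([2929, 198, 14]);
translate([362, 409, 14]) cube([2929, 6, 184]);
translate([362, 313, 198]) cube([2929, 198, 14]);


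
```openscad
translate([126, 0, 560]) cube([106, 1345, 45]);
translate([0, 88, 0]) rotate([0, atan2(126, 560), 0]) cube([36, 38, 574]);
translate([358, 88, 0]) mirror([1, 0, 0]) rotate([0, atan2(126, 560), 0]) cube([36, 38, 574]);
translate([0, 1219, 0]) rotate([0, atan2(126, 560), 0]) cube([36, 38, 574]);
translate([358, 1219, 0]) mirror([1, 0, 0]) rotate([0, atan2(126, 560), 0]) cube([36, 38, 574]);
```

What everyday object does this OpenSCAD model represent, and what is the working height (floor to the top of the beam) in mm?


A sawhorse. The overall height is 605 mm.

A beam across two mirrored pairs of raked legs — a sawhorse. The beam's underside is at z = 560 (matching the legs' vertical rise in atan2(126, 560)) and the beam is 45 mm tall, so its top is at 560 + 45 = 605 mm. The raked legs top out at the beam's underside, so that is the highest point.


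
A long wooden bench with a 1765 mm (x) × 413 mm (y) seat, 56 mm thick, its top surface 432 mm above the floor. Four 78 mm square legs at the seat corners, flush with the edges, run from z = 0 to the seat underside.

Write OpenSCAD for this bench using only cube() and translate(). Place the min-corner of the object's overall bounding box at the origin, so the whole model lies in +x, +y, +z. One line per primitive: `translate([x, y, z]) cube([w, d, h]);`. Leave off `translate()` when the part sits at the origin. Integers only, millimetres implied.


// leg_h = 432 − 56 = 376
translate([0, 0, 376]) cube([1765, 413, 56]);
cube([78, 78, 376]);
translate([0, 335, 0]) cube([78, 78, 376]);
translate([1687, 0, 0]) cube([78, 78, 376]);
translate([1687, 335, 0]) cube([78, 78, 376]);


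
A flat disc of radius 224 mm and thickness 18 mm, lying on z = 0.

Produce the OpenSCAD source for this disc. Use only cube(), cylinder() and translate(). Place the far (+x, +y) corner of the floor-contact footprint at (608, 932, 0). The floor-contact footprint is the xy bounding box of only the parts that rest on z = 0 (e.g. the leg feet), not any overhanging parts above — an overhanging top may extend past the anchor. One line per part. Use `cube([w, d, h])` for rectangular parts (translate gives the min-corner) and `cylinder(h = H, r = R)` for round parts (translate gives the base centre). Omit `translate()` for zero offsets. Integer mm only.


translate([384, 708, 0]) cylinder(h = 18, r = 224);


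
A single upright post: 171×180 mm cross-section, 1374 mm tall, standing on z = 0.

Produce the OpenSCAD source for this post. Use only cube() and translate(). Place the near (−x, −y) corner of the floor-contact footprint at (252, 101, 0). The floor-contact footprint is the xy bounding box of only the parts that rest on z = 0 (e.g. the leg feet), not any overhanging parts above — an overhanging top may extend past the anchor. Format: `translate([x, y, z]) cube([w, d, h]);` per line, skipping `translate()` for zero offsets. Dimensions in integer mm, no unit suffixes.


translate([252, 101, 0]) cube([171, 180, 1374]);


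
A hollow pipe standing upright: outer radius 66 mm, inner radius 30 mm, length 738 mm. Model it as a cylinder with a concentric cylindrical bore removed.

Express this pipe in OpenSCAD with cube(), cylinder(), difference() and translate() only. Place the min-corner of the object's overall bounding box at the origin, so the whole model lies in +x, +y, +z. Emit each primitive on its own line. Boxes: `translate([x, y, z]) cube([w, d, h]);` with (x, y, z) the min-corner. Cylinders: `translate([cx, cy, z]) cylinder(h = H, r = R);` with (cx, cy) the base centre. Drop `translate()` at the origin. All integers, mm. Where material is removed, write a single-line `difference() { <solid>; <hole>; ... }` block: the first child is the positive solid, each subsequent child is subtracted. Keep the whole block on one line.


difference() { translate([66, 66, 0]) cylinder(h = 738, r = 66); translate([66, 66, 0]) cylinder(h = 738, r = 30); }


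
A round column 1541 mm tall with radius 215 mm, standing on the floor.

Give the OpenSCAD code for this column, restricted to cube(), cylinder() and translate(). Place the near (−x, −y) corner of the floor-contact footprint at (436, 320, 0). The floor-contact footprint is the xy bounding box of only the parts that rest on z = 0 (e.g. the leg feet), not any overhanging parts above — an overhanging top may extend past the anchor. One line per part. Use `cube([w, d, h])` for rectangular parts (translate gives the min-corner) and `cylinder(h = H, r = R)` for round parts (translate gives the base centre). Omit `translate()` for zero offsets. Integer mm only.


translate([651, 535, 0]) cylinder(h = 1541, r = 215);


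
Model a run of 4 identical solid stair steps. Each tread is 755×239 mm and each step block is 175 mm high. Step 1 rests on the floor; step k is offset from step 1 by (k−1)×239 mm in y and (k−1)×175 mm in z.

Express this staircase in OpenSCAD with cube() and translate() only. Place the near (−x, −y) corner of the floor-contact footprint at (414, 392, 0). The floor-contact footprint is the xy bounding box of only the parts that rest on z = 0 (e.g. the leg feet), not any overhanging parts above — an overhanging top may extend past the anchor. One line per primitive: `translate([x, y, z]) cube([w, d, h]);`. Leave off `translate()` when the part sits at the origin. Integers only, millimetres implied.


translate([414, 392, 0]) cube([755, 239, 175]);
translate([414, 631, 175]) cube([755, 239, 175]);
translate([414, 870, 350]) cube([755, 239, 175]);
translate([414, 1109, 525]) cube([755, 239, 175]);
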